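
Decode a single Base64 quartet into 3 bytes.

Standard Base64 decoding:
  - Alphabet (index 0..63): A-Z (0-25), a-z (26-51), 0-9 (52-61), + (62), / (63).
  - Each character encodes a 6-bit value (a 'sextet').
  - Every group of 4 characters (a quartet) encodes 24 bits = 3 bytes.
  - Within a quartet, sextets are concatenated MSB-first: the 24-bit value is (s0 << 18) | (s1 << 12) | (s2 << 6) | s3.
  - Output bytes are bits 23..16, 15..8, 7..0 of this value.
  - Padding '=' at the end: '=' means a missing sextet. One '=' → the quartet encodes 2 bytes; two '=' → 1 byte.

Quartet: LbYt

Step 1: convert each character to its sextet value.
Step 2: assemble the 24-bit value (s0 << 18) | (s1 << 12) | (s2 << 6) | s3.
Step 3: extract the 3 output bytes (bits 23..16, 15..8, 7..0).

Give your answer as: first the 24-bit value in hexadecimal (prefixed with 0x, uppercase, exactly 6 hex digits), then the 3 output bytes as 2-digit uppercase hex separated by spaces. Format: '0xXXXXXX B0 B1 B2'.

Sextets: L=11, b=27, Y=24, t=45
24-bit: (11<<18) | (27<<12) | (24<<6) | 45
      = 0x2C0000 | 0x01B000 | 0x000600 | 0x00002D
      = 0x2DB62D
Bytes: (v>>16)&0xFF=2D, (v>>8)&0xFF=B6, v&0xFF=2D

Answer: 0x2DB62D 2D B6 2D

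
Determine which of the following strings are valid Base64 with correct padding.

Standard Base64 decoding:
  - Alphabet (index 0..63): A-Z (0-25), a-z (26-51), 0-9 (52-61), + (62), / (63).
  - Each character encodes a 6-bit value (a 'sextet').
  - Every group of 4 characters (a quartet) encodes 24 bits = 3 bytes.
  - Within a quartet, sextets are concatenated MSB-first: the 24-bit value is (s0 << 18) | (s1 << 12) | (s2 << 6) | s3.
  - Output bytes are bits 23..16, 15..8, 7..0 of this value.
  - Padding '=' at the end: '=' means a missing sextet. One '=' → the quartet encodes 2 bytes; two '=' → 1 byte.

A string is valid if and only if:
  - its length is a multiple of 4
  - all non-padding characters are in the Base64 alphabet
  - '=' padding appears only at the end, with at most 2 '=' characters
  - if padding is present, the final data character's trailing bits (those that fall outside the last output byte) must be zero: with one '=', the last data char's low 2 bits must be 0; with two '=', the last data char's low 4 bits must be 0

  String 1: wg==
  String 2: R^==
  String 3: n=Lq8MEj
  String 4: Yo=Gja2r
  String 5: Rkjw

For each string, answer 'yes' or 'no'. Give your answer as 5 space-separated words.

String 1: 'wg==' → valid
String 2: 'R^==' → invalid (bad char(s): ['^'])
String 3: 'n=Lq8MEj' → invalid (bad char(s): ['=']; '=' in middle)
String 4: 'Yo=Gja2r' → invalid (bad char(s): ['=']; '=' in middle)
String 5: 'Rkjw' → valid

Answer: yes no no no yes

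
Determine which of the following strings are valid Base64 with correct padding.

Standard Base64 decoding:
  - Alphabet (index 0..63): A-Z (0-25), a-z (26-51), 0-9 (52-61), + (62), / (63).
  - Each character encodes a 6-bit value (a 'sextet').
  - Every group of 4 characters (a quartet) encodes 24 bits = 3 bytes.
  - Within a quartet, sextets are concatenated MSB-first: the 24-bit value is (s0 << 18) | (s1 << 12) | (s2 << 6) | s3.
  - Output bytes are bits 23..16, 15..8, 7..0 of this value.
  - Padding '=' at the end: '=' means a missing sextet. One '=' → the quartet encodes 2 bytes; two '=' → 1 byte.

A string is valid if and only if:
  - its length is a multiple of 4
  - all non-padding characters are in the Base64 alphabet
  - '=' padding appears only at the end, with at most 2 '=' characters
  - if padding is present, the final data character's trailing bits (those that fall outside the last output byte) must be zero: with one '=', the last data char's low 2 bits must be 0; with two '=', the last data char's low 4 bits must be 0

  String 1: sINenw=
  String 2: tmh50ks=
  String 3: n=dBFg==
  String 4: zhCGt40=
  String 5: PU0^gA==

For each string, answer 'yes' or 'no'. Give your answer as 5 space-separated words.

String 1: 'sINenw=' → invalid (len=7 not mult of 4)
String 2: 'tmh50ks=' → valid
String 3: 'n=dBFg==' → invalid (bad char(s): ['=']; '=' in middle)
String 4: 'zhCGt40=' → valid
String 5: 'PU0^gA==' → invalid (bad char(s): ['^'])

Answer: no yes no yes no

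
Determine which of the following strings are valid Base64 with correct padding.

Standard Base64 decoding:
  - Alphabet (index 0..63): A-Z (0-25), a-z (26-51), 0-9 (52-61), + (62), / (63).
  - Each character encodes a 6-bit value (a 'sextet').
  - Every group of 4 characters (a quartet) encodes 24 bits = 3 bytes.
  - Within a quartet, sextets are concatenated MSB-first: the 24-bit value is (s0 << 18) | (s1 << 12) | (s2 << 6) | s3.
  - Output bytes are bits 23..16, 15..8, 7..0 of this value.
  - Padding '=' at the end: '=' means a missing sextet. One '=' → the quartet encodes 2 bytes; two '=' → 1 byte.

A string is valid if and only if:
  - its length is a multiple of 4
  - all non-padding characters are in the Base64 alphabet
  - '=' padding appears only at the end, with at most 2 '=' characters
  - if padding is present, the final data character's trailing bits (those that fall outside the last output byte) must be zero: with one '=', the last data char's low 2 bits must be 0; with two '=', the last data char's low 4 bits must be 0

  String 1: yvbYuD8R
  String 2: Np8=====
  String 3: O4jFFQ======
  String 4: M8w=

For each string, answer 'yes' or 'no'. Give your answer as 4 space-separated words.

String 1: 'yvbYuD8R' → valid
String 2: 'Np8=====' → invalid (5 pad chars (max 2))
String 3: 'O4jFFQ======' → invalid (6 pad chars (max 2))
String 4: 'M8w=' → valid

Answer: yes no no yes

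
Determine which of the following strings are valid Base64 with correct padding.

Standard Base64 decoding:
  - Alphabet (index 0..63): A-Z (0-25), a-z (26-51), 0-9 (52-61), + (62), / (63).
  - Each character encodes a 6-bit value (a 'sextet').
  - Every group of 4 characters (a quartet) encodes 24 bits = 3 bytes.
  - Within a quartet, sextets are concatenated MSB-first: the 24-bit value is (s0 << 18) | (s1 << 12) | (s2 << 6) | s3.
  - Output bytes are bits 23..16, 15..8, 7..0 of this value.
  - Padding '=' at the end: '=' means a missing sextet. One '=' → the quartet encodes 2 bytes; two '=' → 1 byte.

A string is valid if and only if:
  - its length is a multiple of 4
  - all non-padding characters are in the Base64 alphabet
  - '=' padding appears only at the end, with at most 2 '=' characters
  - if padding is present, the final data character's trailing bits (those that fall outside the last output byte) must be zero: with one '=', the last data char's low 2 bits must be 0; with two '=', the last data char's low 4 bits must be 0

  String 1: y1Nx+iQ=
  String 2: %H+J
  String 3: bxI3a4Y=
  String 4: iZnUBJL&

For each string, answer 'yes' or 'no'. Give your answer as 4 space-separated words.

String 1: 'y1Nx+iQ=' → valid
String 2: '%H+J' → invalid (bad char(s): ['%'])
String 3: 'bxI3a4Y=' → valid
String 4: 'iZnUBJL&' → invalid (bad char(s): ['&'])

Answer: yes no yes no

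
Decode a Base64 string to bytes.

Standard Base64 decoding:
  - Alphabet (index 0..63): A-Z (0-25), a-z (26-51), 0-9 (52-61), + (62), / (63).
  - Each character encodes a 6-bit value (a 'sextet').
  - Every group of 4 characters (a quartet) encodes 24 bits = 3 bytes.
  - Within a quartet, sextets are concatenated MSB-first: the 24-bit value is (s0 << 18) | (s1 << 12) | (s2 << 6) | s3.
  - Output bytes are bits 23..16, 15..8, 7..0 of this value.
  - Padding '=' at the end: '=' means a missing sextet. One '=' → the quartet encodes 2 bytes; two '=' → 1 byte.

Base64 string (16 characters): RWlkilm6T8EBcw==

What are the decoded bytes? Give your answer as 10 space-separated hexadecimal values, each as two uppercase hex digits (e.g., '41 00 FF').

Answer: 45 69 64 8A 59 BA 4F C1 01 73

Derivation:
After char 0 ('R'=17): chars_in_quartet=1 acc=0x11 bytes_emitted=0
After char 1 ('W'=22): chars_in_quartet=2 acc=0x456 bytes_emitted=0
After char 2 ('l'=37): chars_in_quartet=3 acc=0x115A5 bytes_emitted=0
After char 3 ('k'=36): chars_in_quartet=4 acc=0x456964 -> emit 45 69 64, reset; bytes_emitted=3
After char 4 ('i'=34): chars_in_quartet=1 acc=0x22 bytes_emitted=3
After char 5 ('l'=37): chars_in_quartet=2 acc=0x8A5 bytes_emitted=3
After char 6 ('m'=38): chars_in_quartet=3 acc=0x22966 bytes_emitted=3
After char 7 ('6'=58): chars_in_quartet=4 acc=0x8A59BA -> emit 8A 59 BA, reset; bytes_emitted=6
After char 8 ('T'=19): chars_in_quartet=1 acc=0x13 bytes_emitted=6
After char 9 ('8'=60): chars_in_quartet=2 acc=0x4FC bytes_emitted=6
After char 10 ('E'=4): chars_in_quartet=3 acc=0x13F04 bytes_emitted=6
After char 11 ('B'=1): chars_in_quartet=4 acc=0x4FC101 -> emit 4F C1 01, reset; bytes_emitted=9
After char 12 ('c'=28): chars_in_quartet=1 acc=0x1C bytes_emitted=9
After char 13 ('w'=48): chars_in_quartet=2 acc=0x730 bytes_emitted=9
Padding '==': partial quartet acc=0x730 -> emit 73; bytes_emitted=10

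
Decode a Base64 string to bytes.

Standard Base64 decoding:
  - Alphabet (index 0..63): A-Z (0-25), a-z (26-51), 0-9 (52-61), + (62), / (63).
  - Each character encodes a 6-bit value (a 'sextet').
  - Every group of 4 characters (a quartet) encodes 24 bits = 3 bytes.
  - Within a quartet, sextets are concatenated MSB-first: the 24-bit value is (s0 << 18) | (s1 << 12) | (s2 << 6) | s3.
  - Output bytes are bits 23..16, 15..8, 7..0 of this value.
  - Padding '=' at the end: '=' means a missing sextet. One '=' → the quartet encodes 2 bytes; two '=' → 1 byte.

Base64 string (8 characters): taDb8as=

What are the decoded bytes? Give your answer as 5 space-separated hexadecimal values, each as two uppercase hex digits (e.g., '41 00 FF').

Answer: B5 A0 DB F1 AB

Derivation:
After char 0 ('t'=45): chars_in_quartet=1 acc=0x2D bytes_emitted=0
After char 1 ('a'=26): chars_in_quartet=2 acc=0xB5A bytes_emitted=0
After char 2 ('D'=3): chars_in_quartet=3 acc=0x2D683 bytes_emitted=0
After char 3 ('b'=27): chars_in_quartet=4 acc=0xB5A0DB -> emit B5 A0 DB, reset; bytes_emitted=3
After char 4 ('8'=60): chars_in_quartet=1 acc=0x3C bytes_emitted=3
After char 5 ('a'=26): chars_in_quartet=2 acc=0xF1A bytes_emitted=3
After char 6 ('s'=44): chars_in_quartet=3 acc=0x3C6AC bytes_emitted=3
Padding '=': partial quartet acc=0x3C6AC -> emit F1 AB; bytes_emitted=5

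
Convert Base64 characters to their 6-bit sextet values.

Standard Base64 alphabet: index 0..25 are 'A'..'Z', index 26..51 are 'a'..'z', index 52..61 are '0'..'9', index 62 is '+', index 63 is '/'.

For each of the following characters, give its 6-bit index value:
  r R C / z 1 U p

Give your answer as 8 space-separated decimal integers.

'r': a..z range, 26 + ord('r') − ord('a') = 43
'R': A..Z range, ord('R') − ord('A') = 17
'C': A..Z range, ord('C') − ord('A') = 2
'/': index 63
'z': a..z range, 26 + ord('z') − ord('a') = 51
'1': 0..9 range, 52 + ord('1') − ord('0') = 53
'U': A..Z range, ord('U') − ord('A') = 20
'p': a..z range, 26 + ord('p') − ord('a') = 41

Answer: 43 17 2 63 51 53 20 41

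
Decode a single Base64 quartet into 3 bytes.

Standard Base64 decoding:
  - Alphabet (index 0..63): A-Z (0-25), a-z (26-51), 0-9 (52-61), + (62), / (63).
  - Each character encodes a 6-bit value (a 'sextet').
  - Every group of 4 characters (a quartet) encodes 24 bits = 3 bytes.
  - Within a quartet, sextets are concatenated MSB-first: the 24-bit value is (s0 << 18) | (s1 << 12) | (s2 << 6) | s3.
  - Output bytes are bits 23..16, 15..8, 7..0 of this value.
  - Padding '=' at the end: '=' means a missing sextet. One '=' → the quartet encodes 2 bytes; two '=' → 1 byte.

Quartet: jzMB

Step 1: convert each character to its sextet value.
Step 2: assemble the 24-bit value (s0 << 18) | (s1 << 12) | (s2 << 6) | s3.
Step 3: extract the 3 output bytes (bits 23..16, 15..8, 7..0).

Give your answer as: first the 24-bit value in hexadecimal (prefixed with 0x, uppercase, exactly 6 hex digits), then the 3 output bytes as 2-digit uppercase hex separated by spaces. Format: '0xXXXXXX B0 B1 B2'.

Sextets: j=35, z=51, M=12, B=1
24-bit: (35<<18) | (51<<12) | (12<<6) | 1
      = 0x8C0000 | 0x033000 | 0x000300 | 0x000001
      = 0x8F3301
Bytes: (v>>16)&0xFF=8F, (v>>8)&0xFF=33, v&0xFF=01

Answer: 0x8F3301 8F 33 01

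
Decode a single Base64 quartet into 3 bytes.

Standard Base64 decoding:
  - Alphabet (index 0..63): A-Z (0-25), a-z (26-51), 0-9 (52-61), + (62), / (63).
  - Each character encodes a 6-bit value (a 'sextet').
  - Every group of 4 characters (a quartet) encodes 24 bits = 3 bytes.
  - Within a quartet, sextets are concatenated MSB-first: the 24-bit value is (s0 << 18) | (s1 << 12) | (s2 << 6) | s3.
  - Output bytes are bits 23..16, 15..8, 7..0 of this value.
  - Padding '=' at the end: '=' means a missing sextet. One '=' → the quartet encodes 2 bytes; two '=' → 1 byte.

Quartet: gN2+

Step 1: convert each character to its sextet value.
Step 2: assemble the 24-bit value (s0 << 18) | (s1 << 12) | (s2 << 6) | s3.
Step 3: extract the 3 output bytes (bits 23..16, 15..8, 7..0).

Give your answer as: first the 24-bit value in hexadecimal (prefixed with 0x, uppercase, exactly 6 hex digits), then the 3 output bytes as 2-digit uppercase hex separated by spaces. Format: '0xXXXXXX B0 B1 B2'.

Answer: 0x80DDBE 80 DD BE

Derivation:
Sextets: g=32, N=13, 2=54, +=62
24-bit: (32<<18) | (13<<12) | (54<<6) | 62
      = 0x800000 | 0x00D000 | 0x000D80 | 0x00003E
      = 0x80DDBE
Bytes: (v>>16)&0xFF=80, (v>>8)&0xFF=DD, v&0xFF=BE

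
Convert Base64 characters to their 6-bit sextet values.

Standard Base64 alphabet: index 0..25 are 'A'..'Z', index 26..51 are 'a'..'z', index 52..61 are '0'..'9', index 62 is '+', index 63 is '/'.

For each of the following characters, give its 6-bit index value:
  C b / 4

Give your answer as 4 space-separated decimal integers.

Answer: 2 27 63 56

Derivation:
'C': A..Z range, ord('C') − ord('A') = 2
'b': a..z range, 26 + ord('b') − ord('a') = 27
'/': index 63
'4': 0..9 range, 52 + ord('4') − ord('0') = 56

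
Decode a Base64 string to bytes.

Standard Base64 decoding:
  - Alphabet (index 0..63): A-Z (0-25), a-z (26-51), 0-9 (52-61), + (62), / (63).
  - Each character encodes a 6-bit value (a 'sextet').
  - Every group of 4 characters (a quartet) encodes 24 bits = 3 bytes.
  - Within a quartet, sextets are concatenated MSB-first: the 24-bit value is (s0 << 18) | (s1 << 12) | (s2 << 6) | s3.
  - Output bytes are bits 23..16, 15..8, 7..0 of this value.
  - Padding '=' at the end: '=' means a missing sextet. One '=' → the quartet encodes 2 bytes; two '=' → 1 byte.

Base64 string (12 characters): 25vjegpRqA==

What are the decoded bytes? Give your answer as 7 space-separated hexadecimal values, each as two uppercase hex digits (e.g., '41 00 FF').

Answer: DB 9B E3 7A 0A 51 A8

Derivation:
After char 0 ('2'=54): chars_in_quartet=1 acc=0x36 bytes_emitted=0
After char 1 ('5'=57): chars_in_quartet=2 acc=0xDB9 bytes_emitted=0
After char 2 ('v'=47): chars_in_quartet=3 acc=0x36E6F bytes_emitted=0
After char 3 ('j'=35): chars_in_quartet=4 acc=0xDB9BE3 -> emit DB 9B E3, reset; bytes_emitted=3
After char 4 ('e'=30): chars_in_quartet=1 acc=0x1E bytes_emitted=3
After char 5 ('g'=32): chars_in_quartet=2 acc=0x7A0 bytes_emitted=3
After char 6 ('p'=41): chars_in_quartet=3 acc=0x1E829 bytes_emitted=3
After char 7 ('R'=17): chars_in_quartet=4 acc=0x7A0A51 -> emit 7A 0A 51, reset; bytes_emitted=6
After char 8 ('q'=42): chars_in_quartet=1 acc=0x2A bytes_emitted=6
After char 9 ('A'=0): chars_in_quartet=2 acc=0xA80 bytes_emitted=6
Padding '==': partial quartet acc=0xA80 -> emit A8; bytes_emitted=7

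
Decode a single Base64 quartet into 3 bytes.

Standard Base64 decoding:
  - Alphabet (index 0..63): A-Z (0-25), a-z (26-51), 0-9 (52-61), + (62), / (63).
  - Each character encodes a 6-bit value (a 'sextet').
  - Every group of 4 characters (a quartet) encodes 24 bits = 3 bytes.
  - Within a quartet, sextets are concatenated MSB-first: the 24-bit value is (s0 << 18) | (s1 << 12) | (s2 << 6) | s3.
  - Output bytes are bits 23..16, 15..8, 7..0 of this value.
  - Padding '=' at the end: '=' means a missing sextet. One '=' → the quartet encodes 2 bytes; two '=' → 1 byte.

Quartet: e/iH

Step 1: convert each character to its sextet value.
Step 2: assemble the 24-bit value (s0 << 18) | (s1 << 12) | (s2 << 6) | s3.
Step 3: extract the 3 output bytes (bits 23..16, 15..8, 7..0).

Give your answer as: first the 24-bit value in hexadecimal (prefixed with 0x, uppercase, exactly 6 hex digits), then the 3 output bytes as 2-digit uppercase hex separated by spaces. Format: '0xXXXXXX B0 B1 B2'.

Sextets: e=30, /=63, i=34, H=7
24-bit: (30<<18) | (63<<12) | (34<<6) | 7
      = 0x780000 | 0x03F000 | 0x000880 | 0x000007
      = 0x7BF887
Bytes: (v>>16)&0xFF=7B, (v>>8)&0xFF=F8, v&0xFF=87

Answer: 0x7BF887 7B F8 87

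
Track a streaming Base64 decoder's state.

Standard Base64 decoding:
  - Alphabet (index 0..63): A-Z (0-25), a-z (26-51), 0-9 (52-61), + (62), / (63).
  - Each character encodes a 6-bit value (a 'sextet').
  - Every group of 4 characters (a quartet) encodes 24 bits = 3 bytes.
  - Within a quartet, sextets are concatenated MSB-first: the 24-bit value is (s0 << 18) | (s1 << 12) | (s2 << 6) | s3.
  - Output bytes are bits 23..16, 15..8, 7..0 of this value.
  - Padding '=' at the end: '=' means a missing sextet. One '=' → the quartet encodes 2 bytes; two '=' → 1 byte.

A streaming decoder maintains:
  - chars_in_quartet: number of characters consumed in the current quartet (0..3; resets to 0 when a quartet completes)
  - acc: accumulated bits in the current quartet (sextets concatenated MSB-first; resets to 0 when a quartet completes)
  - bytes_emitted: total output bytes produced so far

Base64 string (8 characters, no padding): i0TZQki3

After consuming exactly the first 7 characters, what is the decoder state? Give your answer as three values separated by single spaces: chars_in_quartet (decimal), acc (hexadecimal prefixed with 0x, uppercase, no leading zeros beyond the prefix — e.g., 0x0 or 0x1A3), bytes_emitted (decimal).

Answer: 3 0x10922 3

Derivation:
After char 0 ('i'=34): chars_in_quartet=1 acc=0x22 bytes_emitted=0
After char 1 ('0'=52): chars_in_quartet=2 acc=0x8B4 bytes_emitted=0
After char 2 ('T'=19): chars_in_quartet=3 acc=0x22D13 bytes_emitted=0
After char 3 ('Z'=25): chars_in_quartet=4 acc=0x8B44D9 -> emit 8B 44 D9, reset; bytes_emitted=3
After char 4 ('Q'=16): chars_in_quartet=1 acc=0x10 bytes_emitted=3
After char 5 ('k'=36): chars_in_quartet=2 acc=0x424 bytes_emitted=3
After char 6 ('i'=34): chars_in_quartet=3 acc=0x10922 bytes_emitted=3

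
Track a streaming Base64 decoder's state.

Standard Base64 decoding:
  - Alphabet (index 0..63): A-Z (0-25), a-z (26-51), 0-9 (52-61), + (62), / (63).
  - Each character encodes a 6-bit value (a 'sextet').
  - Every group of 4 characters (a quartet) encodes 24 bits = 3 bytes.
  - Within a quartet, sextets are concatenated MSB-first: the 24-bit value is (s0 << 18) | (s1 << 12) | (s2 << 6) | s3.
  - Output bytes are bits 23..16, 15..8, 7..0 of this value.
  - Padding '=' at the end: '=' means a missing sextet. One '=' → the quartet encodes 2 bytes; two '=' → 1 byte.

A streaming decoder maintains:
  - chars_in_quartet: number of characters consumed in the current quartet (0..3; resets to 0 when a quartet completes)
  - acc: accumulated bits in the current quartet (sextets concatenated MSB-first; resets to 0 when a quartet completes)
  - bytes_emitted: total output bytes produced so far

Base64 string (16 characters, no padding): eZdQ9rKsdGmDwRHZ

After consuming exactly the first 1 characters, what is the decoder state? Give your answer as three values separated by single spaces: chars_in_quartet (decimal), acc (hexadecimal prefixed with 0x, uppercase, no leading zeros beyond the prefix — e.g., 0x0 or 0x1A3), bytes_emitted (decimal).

After char 0 ('e'=30): chars_in_quartet=1 acc=0x1E bytes_emitted=0

Answer: 1 0x1E 0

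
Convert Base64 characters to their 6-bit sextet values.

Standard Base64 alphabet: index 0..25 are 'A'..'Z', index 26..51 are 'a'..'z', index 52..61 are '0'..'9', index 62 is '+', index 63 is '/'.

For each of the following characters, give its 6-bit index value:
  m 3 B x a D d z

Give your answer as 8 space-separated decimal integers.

'm': a..z range, 26 + ord('m') − ord('a') = 38
'3': 0..9 range, 52 + ord('3') − ord('0') = 55
'B': A..Z range, ord('B') − ord('A') = 1
'x': a..z range, 26 + ord('x') − ord('a') = 49
'a': a..z range, 26 + ord('a') − ord('a') = 26
'D': A..Z range, ord('D') − ord('A') = 3
'd': a..z range, 26 + ord('d') − ord('a') = 29
'z': a..z range, 26 + ord('z') − ord('a') = 51

Answer: 38 55 1 49 26 3 29 51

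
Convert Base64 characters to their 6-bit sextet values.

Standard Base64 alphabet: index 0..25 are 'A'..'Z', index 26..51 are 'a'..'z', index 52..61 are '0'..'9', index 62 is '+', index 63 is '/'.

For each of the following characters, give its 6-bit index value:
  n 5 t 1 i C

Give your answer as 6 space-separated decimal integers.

'n': a..z range, 26 + ord('n') − ord('a') = 39
'5': 0..9 range, 52 + ord('5') − ord('0') = 57
't': a..z range, 26 + ord('t') − ord('a') = 45
'1': 0..9 range, 52 + ord('1') − ord('0') = 53
'i': a..z range, 26 + ord('i') − ord('a') = 34
'C': A..Z range, ord('C') − ord('A') = 2

Answer: 39 57 45 53 34 2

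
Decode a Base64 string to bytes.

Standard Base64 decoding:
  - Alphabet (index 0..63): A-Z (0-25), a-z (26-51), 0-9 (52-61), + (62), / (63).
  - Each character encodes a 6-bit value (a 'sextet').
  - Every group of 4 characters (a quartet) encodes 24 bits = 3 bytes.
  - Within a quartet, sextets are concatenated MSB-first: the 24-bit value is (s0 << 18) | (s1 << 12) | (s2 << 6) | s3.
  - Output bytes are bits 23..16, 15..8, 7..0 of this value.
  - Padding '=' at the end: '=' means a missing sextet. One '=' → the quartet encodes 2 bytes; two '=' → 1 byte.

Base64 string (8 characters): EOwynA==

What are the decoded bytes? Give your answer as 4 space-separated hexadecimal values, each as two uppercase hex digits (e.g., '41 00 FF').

Answer: 10 EC 32 9C

Derivation:
After char 0 ('E'=4): chars_in_quartet=1 acc=0x4 bytes_emitted=0
After char 1 ('O'=14): chars_in_quartet=2 acc=0x10E bytes_emitted=0
After char 2 ('w'=48): chars_in_quartet=3 acc=0x43B0 bytes_emitted=0
After char 3 ('y'=50): chars_in_quartet=4 acc=0x10EC32 -> emit 10 EC 32, reset; bytes_emitted=3
After char 4 ('n'=39): chars_in_quartet=1 acc=0x27 bytes_emitted=3
After char 5 ('A'=0): chars_in_quartet=2 acc=0x9C0 bytes_emitted=3
Padding '==': partial quartet acc=0x9C0 -> emit 9C; bytes_emitted=4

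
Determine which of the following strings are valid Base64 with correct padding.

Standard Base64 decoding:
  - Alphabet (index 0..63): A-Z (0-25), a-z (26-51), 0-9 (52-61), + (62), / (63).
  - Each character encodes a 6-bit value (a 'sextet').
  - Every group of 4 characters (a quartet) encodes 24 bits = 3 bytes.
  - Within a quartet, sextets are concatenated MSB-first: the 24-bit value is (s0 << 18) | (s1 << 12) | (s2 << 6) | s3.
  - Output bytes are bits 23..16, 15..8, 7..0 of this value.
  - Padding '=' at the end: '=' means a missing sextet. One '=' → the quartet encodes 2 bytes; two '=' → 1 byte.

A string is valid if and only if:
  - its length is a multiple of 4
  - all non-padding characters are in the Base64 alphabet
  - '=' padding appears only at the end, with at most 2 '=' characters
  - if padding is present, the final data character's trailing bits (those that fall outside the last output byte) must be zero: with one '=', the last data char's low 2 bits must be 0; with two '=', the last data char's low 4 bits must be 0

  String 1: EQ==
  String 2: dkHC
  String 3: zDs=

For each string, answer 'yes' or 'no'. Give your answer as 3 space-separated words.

Answer: yes yes yes

Derivation:
String 1: 'EQ==' → valid
String 2: 'dkHC' → valid
String 3: 'zDs=' → valid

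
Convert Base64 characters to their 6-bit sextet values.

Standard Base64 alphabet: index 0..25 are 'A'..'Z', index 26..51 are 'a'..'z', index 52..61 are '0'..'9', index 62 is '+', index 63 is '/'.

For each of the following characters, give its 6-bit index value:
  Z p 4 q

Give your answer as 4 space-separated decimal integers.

'Z': A..Z range, ord('Z') − ord('A') = 25
'p': a..z range, 26 + ord('p') − ord('a') = 41
'4': 0..9 range, 52 + ord('4') − ord('0') = 56
'q': a..z range, 26 + ord('q') − ord('a') = 42

Answer: 25 41 56 42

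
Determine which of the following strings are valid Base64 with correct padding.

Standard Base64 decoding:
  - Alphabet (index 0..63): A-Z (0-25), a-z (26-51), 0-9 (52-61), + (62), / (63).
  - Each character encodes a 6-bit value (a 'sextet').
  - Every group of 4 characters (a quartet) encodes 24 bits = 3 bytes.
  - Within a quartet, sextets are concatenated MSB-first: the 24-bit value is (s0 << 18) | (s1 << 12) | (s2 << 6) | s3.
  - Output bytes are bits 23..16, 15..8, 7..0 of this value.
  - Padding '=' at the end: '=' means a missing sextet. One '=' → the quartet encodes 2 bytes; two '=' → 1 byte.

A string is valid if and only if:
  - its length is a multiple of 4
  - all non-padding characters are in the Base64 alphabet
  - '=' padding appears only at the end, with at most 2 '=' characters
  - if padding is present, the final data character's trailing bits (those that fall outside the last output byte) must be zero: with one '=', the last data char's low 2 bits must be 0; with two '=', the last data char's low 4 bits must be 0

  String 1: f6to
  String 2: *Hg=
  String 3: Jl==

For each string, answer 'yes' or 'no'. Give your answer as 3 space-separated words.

Answer: yes no no

Derivation:
String 1: 'f6to' → valid
String 2: '*Hg=' → invalid (bad char(s): ['*'])
String 3: 'Jl==' → invalid (bad trailing bits)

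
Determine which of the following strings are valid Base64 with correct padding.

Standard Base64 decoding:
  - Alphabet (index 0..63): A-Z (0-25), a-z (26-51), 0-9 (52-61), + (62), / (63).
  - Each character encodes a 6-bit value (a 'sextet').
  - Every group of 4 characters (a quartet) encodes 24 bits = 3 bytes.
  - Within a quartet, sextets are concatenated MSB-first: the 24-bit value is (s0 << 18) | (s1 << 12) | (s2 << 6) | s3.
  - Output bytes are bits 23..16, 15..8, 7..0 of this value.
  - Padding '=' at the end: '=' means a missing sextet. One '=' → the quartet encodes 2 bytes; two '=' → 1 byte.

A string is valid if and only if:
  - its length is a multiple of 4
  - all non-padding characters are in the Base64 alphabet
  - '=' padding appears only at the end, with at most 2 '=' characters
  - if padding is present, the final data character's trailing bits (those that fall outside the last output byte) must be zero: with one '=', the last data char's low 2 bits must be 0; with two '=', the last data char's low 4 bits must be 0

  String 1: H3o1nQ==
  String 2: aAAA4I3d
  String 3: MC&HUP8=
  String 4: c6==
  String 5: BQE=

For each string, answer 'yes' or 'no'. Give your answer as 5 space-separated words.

Answer: yes yes no no yes

Derivation:
String 1: 'H3o1nQ==' → valid
String 2: 'aAAA4I3d' → valid
String 3: 'MC&HUP8=' → invalid (bad char(s): ['&'])
String 4: 'c6==' → invalid (bad trailing bits)
String 5: 'BQE=' → valid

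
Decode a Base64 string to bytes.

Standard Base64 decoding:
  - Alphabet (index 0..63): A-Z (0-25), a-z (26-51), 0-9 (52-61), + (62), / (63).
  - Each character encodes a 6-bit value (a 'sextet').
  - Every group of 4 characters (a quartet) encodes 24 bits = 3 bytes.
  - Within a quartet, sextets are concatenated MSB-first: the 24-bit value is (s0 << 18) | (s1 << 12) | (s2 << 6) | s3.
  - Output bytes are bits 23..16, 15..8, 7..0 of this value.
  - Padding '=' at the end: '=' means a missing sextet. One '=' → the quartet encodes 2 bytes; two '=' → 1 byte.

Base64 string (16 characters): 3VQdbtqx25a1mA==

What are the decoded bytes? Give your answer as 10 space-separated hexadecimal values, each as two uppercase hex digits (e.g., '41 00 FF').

Answer: DD 54 1D 6E DA B1 DB 96 B5 98

Derivation:
After char 0 ('3'=55): chars_in_quartet=1 acc=0x37 bytes_emitted=0
After char 1 ('V'=21): chars_in_quartet=2 acc=0xDD5 bytes_emitted=0
After char 2 ('Q'=16): chars_in_quartet=3 acc=0x37550 bytes_emitted=0
After char 3 ('d'=29): chars_in_quartet=4 acc=0xDD541D -> emit DD 54 1D, reset; bytes_emitted=3
After char 4 ('b'=27): chars_in_quartet=1 acc=0x1B bytes_emitted=3
After char 5 ('t'=45): chars_in_quartet=2 acc=0x6ED bytes_emitted=3
After char 6 ('q'=42): chars_in_quartet=3 acc=0x1BB6A bytes_emitted=3
After char 7 ('x'=49): chars_in_quartet=4 acc=0x6EDAB1 -> emit 6E DA B1, reset; bytes_emitted=6
After char 8 ('2'=54): chars_in_quartet=1 acc=0x36 bytes_emitted=6
After char 9 ('5'=57): chars_in_quartet=2 acc=0xDB9 bytes_emitted=6
After char 10 ('a'=26): chars_in_quartet=3 acc=0x36E5A bytes_emitted=6
After char 11 ('1'=53): chars_in_quartet=4 acc=0xDB96B5 -> emit DB 96 B5, reset; bytes_emitted=9
After char 12 ('m'=38): chars_in_quartet=1 acc=0x26 bytes_emitted=9
After char 13 ('A'=0): chars_in_quartet=2 acc=0x980 bytes_emitted=9
Padding '==': partial quartet acc=0x980 -> emit 98; bytes_emitted=10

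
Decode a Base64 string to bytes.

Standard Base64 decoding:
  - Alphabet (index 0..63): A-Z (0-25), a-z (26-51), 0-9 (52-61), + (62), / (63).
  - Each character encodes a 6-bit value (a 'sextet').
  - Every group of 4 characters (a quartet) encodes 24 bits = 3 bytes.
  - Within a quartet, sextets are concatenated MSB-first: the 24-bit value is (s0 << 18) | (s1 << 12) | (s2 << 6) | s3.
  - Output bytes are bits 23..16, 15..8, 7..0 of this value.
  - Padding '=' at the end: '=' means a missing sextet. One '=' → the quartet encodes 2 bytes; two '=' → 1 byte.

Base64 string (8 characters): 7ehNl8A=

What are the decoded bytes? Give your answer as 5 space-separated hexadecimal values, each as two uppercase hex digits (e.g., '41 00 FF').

Answer: ED E8 4D 97 C0

Derivation:
After char 0 ('7'=59): chars_in_quartet=1 acc=0x3B bytes_emitted=0
After char 1 ('e'=30): chars_in_quartet=2 acc=0xEDE bytes_emitted=0
After char 2 ('h'=33): chars_in_quartet=3 acc=0x3B7A1 bytes_emitted=0
After char 3 ('N'=13): chars_in_quartet=4 acc=0xEDE84D -> emit ED E8 4D, reset; bytes_emitted=3
After char 4 ('l'=37): chars_in_quartet=1 acc=0x25 bytes_emitted=3
After char 5 ('8'=60): chars_in_quartet=2 acc=0x97C bytes_emitted=3
After char 6 ('A'=0): chars_in_quartet=3 acc=0x25F00 bytes_emitted=3
Padding '=': partial quartet acc=0x25F00 -> emit 97 C0; bytes_emitted=5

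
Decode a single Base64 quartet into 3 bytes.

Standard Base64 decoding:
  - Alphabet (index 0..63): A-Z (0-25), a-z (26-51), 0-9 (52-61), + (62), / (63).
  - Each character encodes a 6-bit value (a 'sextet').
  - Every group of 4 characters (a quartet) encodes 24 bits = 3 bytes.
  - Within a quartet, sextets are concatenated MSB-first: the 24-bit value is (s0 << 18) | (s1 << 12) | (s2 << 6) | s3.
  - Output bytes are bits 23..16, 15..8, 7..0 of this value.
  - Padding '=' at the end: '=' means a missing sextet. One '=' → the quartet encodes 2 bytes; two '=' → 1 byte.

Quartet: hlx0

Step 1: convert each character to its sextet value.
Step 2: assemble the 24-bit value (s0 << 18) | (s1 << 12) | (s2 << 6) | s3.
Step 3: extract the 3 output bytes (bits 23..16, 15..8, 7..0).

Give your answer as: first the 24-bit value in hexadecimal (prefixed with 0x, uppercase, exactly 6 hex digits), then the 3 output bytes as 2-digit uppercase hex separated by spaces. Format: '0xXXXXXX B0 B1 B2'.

Answer: 0x865C74 86 5C 74

Derivation:
Sextets: h=33, l=37, x=49, 0=52
24-bit: (33<<18) | (37<<12) | (49<<6) | 52
      = 0x840000 | 0x025000 | 0x000C40 | 0x000034
      = 0x865C74
Bytes: (v>>16)&0xFF=86, (v>>8)&0xFF=5C, v&0xFF=74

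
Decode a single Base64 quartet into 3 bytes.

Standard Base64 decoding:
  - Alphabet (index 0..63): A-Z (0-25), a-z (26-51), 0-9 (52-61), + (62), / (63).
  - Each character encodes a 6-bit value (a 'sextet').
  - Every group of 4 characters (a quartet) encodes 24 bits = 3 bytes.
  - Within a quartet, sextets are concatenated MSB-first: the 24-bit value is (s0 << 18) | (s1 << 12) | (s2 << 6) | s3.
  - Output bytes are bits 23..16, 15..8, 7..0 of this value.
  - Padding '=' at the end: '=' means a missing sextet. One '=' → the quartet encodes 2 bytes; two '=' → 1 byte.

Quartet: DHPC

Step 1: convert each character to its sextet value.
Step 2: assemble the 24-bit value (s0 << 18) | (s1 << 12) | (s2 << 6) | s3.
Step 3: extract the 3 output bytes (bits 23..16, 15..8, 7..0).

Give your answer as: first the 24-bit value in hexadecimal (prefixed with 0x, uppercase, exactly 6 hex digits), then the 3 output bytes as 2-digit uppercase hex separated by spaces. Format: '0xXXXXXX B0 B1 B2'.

Answer: 0x0C73C2 0C 73 C2

Derivation:
Sextets: D=3, H=7, P=15, C=2
24-bit: (3<<18) | (7<<12) | (15<<6) | 2
      = 0x0C0000 | 0x007000 | 0x0003C0 | 0x000002
      = 0x0C73C2
Bytes: (v>>16)&0xFF=0C, (v>>8)&0xFF=73, v&0xFF=C2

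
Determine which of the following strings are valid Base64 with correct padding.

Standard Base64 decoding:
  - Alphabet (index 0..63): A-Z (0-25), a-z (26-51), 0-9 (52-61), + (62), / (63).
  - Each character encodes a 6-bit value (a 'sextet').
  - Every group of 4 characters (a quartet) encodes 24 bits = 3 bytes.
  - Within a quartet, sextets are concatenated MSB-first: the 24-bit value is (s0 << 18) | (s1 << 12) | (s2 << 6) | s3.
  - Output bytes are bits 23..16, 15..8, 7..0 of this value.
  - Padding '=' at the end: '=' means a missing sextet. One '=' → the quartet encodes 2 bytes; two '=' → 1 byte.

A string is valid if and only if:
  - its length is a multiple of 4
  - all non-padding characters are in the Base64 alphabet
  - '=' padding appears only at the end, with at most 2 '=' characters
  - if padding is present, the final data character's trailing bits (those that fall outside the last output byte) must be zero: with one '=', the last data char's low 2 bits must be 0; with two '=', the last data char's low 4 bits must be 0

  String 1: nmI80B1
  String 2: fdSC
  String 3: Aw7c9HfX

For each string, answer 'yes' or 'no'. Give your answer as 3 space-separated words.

Answer: no yes yes

Derivation:
String 1: 'nmI80B1' → invalid (len=7 not mult of 4)
String 2: 'fdSC' → valid
String 3: 'Aw7c9HfX' → valid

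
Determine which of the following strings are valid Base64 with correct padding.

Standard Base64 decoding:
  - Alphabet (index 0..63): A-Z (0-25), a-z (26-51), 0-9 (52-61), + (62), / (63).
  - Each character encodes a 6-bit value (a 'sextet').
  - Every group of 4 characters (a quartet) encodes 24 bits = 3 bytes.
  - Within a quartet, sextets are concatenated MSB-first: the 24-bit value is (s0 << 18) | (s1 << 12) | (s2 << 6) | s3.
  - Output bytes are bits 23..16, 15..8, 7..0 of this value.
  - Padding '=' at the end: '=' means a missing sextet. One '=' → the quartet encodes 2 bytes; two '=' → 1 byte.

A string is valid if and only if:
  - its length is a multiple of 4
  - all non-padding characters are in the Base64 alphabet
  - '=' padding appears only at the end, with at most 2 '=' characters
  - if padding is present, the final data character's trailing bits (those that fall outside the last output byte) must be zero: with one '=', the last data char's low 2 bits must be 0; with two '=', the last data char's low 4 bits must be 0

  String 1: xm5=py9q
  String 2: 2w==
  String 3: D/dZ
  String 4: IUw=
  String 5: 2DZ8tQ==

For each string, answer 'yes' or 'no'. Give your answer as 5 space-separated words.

String 1: 'xm5=py9q' → invalid (bad char(s): ['=']; '=' in middle)
String 2: '2w==' → valid
String 3: 'D/dZ' → valid
String 4: 'IUw=' → valid
String 5: '2DZ8tQ==' → valid

Answer: no yes yes yes yes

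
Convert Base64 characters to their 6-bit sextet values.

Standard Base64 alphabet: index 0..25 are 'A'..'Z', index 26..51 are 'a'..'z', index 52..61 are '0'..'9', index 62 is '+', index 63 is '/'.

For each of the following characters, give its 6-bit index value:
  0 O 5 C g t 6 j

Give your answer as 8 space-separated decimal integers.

Answer: 52 14 57 2 32 45 58 35

Derivation:
'0': 0..9 range, 52 + ord('0') − ord('0') = 52
'O': A..Z range, ord('O') − ord('A') = 14
'5': 0..9 range, 52 + ord('5') − ord('0') = 57
'C': A..Z range, ord('C') − ord('A') = 2
'g': a..z range, 26 + ord('g') − ord('a') = 32
't': a..z range, 26 + ord('t') − ord('a') = 45
'6': 0..9 range, 52 + ord('6') − ord('0') = 58
'j': a..z range, 26 + ord('j') − ord('a') = 35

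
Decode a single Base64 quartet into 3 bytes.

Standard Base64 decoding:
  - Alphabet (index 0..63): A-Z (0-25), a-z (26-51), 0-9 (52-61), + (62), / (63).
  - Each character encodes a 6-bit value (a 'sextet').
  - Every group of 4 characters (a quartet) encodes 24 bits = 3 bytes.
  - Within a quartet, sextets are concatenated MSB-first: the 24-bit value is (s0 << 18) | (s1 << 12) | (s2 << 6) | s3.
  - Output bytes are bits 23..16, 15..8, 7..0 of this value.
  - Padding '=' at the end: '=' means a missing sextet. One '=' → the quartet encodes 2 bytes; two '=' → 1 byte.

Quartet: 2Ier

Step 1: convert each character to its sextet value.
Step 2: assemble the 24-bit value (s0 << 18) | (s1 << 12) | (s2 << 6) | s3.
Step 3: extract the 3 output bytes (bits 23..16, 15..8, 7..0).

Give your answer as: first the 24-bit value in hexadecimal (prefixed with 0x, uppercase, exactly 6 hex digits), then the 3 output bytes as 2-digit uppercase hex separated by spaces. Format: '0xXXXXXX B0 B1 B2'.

Sextets: 2=54, I=8, e=30, r=43
24-bit: (54<<18) | (8<<12) | (30<<6) | 43
      = 0xD80000 | 0x008000 | 0x000780 | 0x00002B
      = 0xD887AB
Bytes: (v>>16)&0xFF=D8, (v>>8)&0xFF=87, v&0xFF=AB

Answer: 0xD887AB D8 87 AB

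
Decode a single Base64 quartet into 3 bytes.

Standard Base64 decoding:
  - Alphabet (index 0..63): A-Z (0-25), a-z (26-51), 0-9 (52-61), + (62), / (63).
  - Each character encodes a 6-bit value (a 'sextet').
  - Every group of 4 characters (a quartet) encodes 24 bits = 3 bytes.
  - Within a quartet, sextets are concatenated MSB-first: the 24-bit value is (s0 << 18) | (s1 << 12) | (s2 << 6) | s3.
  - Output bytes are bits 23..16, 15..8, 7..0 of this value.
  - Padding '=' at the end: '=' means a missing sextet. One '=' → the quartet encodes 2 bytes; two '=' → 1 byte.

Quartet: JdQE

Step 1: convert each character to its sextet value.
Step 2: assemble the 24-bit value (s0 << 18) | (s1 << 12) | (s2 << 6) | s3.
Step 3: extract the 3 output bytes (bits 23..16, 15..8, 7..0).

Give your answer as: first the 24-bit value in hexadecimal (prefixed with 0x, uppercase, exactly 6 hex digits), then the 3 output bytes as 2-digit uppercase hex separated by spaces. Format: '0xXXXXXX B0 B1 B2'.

Answer: 0x25D404 25 D4 04

Derivation:
Sextets: J=9, d=29, Q=16, E=4
24-bit: (9<<18) | (29<<12) | (16<<6) | 4
      = 0x240000 | 0x01D000 | 0x000400 | 0x000004
      = 0x25D404
Bytes: (v>>16)&0xFF=25, (v>>8)&0xFF=D4, v&0xFF=04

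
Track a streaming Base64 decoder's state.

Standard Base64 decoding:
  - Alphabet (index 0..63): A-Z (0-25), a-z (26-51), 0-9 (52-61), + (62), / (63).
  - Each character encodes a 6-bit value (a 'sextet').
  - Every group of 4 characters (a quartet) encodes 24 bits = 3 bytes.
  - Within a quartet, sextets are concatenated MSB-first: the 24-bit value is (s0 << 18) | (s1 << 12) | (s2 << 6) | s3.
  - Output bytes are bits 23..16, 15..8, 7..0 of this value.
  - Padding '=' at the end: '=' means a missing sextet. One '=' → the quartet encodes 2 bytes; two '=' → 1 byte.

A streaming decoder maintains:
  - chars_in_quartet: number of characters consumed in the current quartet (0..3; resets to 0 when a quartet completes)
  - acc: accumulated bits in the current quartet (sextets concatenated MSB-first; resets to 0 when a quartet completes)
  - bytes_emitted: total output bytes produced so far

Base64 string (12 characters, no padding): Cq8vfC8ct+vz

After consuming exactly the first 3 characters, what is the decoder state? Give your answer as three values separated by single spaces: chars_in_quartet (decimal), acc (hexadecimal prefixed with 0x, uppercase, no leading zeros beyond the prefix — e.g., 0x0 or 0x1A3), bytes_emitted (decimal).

Answer: 3 0x2ABC 0

Derivation:
After char 0 ('C'=2): chars_in_quartet=1 acc=0x2 bytes_emitted=0
After char 1 ('q'=42): chars_in_quartet=2 acc=0xAA bytes_emitted=0
After char 2 ('8'=60): chars_in_quartet=3 acc=0x2ABC bytes_emitted=0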